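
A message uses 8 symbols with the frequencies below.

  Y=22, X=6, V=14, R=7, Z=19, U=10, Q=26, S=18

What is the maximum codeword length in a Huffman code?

4

Merge the two lowest-weight nodes at each step:
X(6) + R(7) → 13
U(10) + 13 → 23
V(14) + S(18) → 32
Z(19) + Y(22) → 41
23 + Q(26) → 49
32 + 41 → 73
49 + 73 → 122
Maximum depth reached is 4.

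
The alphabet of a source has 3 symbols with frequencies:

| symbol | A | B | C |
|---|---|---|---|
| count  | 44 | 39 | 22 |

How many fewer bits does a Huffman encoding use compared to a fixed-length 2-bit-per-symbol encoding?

Fixed-length: 2 bits × 105 symbols = 210 bits.
Huffman merges:
merge C(22) and B(39): 61
merge A(44) and 61: 105
Huffman total = 61 + 105 = 166 bits.
Saving = 210 − 166 = 44 bits.

44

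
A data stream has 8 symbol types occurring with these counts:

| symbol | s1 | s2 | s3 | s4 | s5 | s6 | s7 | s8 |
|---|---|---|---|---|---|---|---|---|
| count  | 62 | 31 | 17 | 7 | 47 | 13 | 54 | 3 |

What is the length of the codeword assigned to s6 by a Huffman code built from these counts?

5

Huffman merges, smallest pair first:
combine s8(3), s4(7) → 10
combine 10, s6(13) → 23
combine s3(17), 23 → 40
combine s2(31), 40 → 71
combine s5(47), s7(54) → 101
combine s1(62), 71 → 133
combine 101, 133 → 234
s6's leaf is at depth 5, giving a 5-bit codeword.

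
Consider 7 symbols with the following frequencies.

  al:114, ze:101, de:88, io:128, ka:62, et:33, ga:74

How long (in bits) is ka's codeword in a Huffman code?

4

Build the tree from the bottom:
et(33) + ka(62) → 95
ga(74) + de(88) → 162
95 + ze(101) → 196
al(114) + io(128) → 242
162 + 196 → 358
242 + 358 → 600
ka's leaf is at depth 4, giving a 4-bit codeword.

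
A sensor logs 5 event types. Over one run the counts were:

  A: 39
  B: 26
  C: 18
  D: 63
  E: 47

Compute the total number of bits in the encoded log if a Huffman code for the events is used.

Build the Huffman tree bottom-up:
combine C(18), B(26) → 44
combine A(39), 44 → 83
combine E(47), D(63) → 110
combine 83, 110 → 193
The encoded length is the sum of every internal node's weight: 44 + 83 + 110 + 193 = 430 bits.

430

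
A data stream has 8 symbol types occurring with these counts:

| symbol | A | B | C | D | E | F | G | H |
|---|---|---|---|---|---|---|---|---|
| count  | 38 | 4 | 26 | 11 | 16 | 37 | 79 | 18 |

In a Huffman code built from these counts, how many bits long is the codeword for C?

3

Huffman merges, smallest pair first:
merge B(4) and D(11): 15
merge 15 and E(16): 31
merge H(18) and C(26): 44
merge 31 and F(37): 68
merge A(38) and 44: 82
merge 68 and G(79): 147
merge 82 and 147: 229
C's leaf is at depth 3, giving a 3-bit codeword.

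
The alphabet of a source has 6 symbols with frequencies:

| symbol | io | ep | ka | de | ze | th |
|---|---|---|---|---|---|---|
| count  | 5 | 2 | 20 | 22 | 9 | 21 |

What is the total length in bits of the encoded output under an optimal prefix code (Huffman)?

181

Merge the two smallest weights repeatedly:
combine ep(2), io(5) → 7
combine 7, ze(9) → 16
combine 16, ka(20) → 36
combine th(21), de(22) → 43
combine 36, 43 → 79
The encoded length is the sum of every internal node's weight: 7 + 16 + 36 + 43 + 79 = 181 bits.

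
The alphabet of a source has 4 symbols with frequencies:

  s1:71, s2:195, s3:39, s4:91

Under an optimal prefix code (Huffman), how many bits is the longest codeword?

Merge the two lowest-weight nodes at each step:
combine s3(39), s1(71) → 110
combine s4(91), 110 → 201
combine s2(195), 201 → 396
Maximum depth reached is 3.

3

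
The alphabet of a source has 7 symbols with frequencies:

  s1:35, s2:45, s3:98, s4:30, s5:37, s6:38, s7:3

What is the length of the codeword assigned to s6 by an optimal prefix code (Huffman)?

3

Build the tree from the bottom:
merge s7(3) and s4(30): 33
merge 33 and s1(35): 68
merge s5(37) and s6(38): 75
merge s2(45) and 68: 113
merge 75 and s3(98): 173
merge 113 and 173: 286
s6's leaf is at depth 3, giving a 3-bit codeword.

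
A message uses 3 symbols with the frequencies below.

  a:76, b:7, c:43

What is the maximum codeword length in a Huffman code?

Merge the two lowest-weight nodes at each step:
merge b(7) and c(43): 50
merge 50 and a(76): 126
The first pair merged (b, c) ends up deepest, at depth 2.

2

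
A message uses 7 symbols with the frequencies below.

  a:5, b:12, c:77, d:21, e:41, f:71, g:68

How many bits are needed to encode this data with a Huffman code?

724

Greedily combine the two least-frequent nodes:
combine a(5), b(12) → 17
combine 17, d(21) → 38
combine 38, e(41) → 79
combine g(68), f(71) → 139
combine c(77), 79 → 156
combine 139, 156 → 295
Total encoded bits = sum of merged weights = 17 + 38 + 79 + 139 + 156 + 295 = 724.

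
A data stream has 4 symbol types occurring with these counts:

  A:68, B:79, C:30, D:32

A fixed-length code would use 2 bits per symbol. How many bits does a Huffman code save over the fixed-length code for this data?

17

Fixed-length: 2 bits × 209 symbols = 418 bits.
Huffman merges:
C(30) + D(32) → 62
62 + A(68) → 130
B(79) + 130 → 209
Huffman total = 62 + 130 + 209 = 401 bits.
Saving = 418 − 401 = 17 bits.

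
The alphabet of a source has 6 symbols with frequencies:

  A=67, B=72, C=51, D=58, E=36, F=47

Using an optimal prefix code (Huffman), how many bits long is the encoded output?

854

Build the Huffman tree bottom-up:
E(36) + F(47) → 83
C(51) + D(58) → 109
A(67) + B(72) → 139
83 + 109 → 192
139 + 192 → 331
The encoded length is the sum of every internal node's weight: 83 + 109 + 139 + 192 + 331 = 854 bits.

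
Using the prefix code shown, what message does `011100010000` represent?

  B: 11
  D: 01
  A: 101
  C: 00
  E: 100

DBCDCC

Read left to right; each codeword is recognised as soon as it completes (prefix code):
  01→D | 11→B | 00→C | 01→D | 00→C | 00→C
Decoded message: DBCDCC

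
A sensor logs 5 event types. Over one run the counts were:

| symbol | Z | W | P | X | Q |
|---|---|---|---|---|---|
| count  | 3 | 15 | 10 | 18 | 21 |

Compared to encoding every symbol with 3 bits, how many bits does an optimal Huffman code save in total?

54

Fixed-length: 3 bits × 67 symbols = 201 bits.
Huffman merges:
combine Z(3), P(10) → 13
combine 13, W(15) → 28
combine X(18), Q(21) → 39
combine 28, 39 → 67
Huffman total = 13 + 28 + 39 + 67 = 147 bits.
Saving = 201 − 147 = 54 bits.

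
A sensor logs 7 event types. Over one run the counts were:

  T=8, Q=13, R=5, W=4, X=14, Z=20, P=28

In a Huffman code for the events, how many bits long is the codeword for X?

Repeatedly merge the two smallest:
merge W(4) and R(5): 9
merge T(8) and 9: 17
merge Q(13) and X(14): 27
merge 17 and Z(20): 37
merge 27 and P(28): 55
merge 37 and 55: 92
X's leaf is at depth 3, giving a 3-bit codeword.

3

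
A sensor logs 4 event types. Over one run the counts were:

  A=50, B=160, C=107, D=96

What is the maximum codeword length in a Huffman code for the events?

Merge the two lowest-weight nodes at each step:
combine A(50), D(96) → 146
combine C(107), 146 → 253
combine B(160), 253 → 413
Maximum depth reached is 3.

3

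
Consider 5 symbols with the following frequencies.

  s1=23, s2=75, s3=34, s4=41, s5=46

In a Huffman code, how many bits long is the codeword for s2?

2

Repeatedly merge the two smallest:
s1(23) + s3(34) → 57
s4(41) + s5(46) → 87
57 + s2(75) → 132
87 + 132 → 219
s2's leaf is at depth 2, giving a 2-bit codeword.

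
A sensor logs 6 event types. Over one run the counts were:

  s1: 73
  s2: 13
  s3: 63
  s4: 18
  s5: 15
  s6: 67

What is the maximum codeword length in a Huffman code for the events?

4

Merge the two lowest-weight nodes at each step:
s2(13) + s5(15) → 28
s4(18) + 28 → 46
46 + s3(63) → 109
s6(67) + s1(73) → 140
109 + 140 → 249
Maximum depth reached is 4.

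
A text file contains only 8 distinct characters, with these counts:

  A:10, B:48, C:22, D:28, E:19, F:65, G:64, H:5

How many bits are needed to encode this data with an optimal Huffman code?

703

Greedily combine the two least-frequent nodes:
merge H(5) and A(10): 15
merge 15 and E(19): 34
merge C(22) and D(28): 50
merge 34 and B(48): 82
merge 50 and G(64): 114
merge F(65) and 82: 147
merge 114 and 147: 261
Total encoded bits = sum of merged weights = 15 + 34 + 50 + 82 + 114 + 147 + 261 = 703.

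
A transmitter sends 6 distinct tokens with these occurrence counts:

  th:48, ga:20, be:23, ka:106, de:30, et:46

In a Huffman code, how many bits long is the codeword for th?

Huffman merges, smallest pair first:
merge ga(20) and be(23): 43
merge de(30) and 43: 73
merge et(46) and th(48): 94
merge 73 and 94: 167
merge ka(106) and 167: 273
The subtree containing th is merged 3 times, so code length = 3.

3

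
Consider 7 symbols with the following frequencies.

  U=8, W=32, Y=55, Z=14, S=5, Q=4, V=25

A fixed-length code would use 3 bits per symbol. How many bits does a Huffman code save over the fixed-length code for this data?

86

Fixed-length: 3 bits × 143 symbols = 429 bits.
Huffman merges:
combine Q(4), S(5) → 9
combine U(8), 9 → 17
combine Z(14), 17 → 31
combine V(25), 31 → 56
combine W(32), Y(55) → 87
combine 56, 87 → 143
Huffman total = 9 + 17 + 31 + 56 + 87 + 143 = 343 bits.
Saving = 429 − 343 = 86 bits.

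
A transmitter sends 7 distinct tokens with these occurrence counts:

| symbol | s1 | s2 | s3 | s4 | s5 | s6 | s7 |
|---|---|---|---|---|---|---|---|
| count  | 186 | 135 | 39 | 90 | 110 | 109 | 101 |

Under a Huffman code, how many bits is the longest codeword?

4

Merge the two lowest-weight nodes at each step:
s3(39) + s4(90) → 129
s7(101) + s6(109) → 210
s5(110) + 129 → 239
s2(135) + s1(186) → 321
210 + 239 → 449
321 + 449 → 770
Maximum depth reached is 4.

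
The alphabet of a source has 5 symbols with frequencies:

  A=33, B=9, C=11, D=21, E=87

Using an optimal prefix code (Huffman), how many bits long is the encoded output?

296

Build the Huffman tree bottom-up:
B(9) + C(11) → 20
20 + D(21) → 41
A(33) + 41 → 74
74 + E(87) → 161
Each symbol's bit-cost is frequency × depth; summing gives 296 bits (equivalently 20 + 41 + 74 + 161).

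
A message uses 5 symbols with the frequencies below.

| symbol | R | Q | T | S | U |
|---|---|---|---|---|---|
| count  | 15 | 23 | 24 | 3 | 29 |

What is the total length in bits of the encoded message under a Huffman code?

206

Greedily combine the two least-frequent nodes:
combine S(3), R(15) → 18
combine 18, Q(23) → 41
combine T(24), U(29) → 53
combine 41, 53 → 94
The encoded length is the sum of every internal node's weight: 18 + 41 + 53 + 94 = 206 bits.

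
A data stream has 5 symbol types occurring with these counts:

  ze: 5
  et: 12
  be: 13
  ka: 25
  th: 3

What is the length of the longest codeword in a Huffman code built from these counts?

Merge the two lowest-weight nodes at each step:
combine th(3), ze(5) → 8
combine 8, et(12) → 20
combine be(13), 20 → 33
combine ka(25), 33 → 58
Maximum depth reached is 4.

4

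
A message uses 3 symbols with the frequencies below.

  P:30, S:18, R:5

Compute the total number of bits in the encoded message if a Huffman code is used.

76

Greedily combine the two least-frequent nodes:
combine R(5), S(18) → 23
combine 23, P(30) → 53
The encoded length is the sum of every internal node's weight: 23 + 53 = 76 bits.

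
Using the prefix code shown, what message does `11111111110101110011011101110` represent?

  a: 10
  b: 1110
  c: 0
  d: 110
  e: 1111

eedabcdbb

Read left to right; each codeword is recognised as soon as it completes (prefix code):
  1111→e | 1111→e | 110→d | 10→a | 1110→b | 0→c | 110→d | 1110→b | 1110→b
Decoded message: eedabcdbb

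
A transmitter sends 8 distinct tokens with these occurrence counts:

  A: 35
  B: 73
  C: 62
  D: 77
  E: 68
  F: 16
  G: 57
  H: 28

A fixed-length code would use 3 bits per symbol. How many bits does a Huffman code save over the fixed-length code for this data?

33

Fixed-length: 3 bits × 416 symbols = 1248 bits.
Huffman merges:
F(16) + H(28) → 44
A(35) + 44 → 79
G(57) + C(62) → 119
E(68) + B(73) → 141
D(77) + 79 → 156
119 + 141 → 260
156 + 260 → 416
Huffman total = 44 + 79 + 119 + 141 + 156 + 260 + 416 = 1215 bits.
Saving = 1248 − 1215 = 33 bits.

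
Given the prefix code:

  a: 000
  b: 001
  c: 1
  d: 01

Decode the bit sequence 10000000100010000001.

Read left to right; each codeword is recognised as soon as it completes (prefix code):
  1→c | 000→a | 000→a | 01→d | 000→a | 1→c | 000→a | 000→a | 1→c
Decoded message: caadacaac

caadacaac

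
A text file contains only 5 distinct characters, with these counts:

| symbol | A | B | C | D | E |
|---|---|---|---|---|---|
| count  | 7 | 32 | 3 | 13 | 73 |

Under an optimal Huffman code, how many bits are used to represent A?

4

Huffman merges, smallest pair first:
C(3) + A(7) → 10
10 + D(13) → 23
23 + B(32) → 55
55 + E(73) → 128
A sits 4 levels below the root, so its codeword is 4 bits.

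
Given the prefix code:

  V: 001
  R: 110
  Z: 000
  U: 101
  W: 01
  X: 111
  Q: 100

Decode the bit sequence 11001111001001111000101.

Read left to right; each codeword is recognised as soon as it completes (prefix code):
  110→R | 01→W | 111→X | 001→V | 001→V | 111→X | 000→Z | 101→U
Decoded message: RWXVVXZU

RWXVVXZU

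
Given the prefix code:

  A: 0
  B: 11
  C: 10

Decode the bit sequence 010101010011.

ACCCCAB

Read left to right; each codeword is recognised as soon as it completes (prefix code):
  0→A | 10→C | 10→C | 10→C | 10→C | 0→A | 11→B
Decoded message: ACCCCAB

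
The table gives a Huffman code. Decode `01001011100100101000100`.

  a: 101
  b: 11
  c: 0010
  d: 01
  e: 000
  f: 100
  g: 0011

dcbffaef

Read left to right; each codeword is recognised as soon as it completes (prefix code):
  01→d | 0010→c | 11→b | 100→f | 100→f | 101→a | 000→e | 100→f
Decoded message: dcbffaef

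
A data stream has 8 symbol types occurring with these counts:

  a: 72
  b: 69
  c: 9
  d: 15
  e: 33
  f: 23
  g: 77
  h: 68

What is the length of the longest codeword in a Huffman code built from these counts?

5

Merge the two lowest-weight nodes at each step:
merge c(9) and d(15): 24
merge f(23) and 24: 47
merge e(33) and 47: 80
merge h(68) and b(69): 137
merge a(72) and g(77): 149
merge 80 and 137: 217
merge 149 and 217: 366
Maximum depth reached is 5.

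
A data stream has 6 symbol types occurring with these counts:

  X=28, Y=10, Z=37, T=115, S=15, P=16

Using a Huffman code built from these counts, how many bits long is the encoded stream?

Greedily combine the two least-frequent nodes:
Y(10) + S(15) → 25
P(16) + 25 → 41
X(28) + Z(37) → 65
41 + 65 → 106
106 + T(115) → 221
Total encoded bits = sum of merged weights = 25 + 41 + 65 + 106 + 221 = 458.

458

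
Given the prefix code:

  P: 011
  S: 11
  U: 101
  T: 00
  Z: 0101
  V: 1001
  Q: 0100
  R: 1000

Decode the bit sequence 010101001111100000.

Read left to right; each codeword is recognised as soon as it completes (prefix code):
  0101→Z | 0100→Q | 11→S | 11→S | 1000→R | 00→T
Decoded message: ZQSSRT

ZQSSRT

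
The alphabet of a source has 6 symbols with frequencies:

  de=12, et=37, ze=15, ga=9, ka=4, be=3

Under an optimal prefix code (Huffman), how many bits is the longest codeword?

4

Merge the two lowest-weight nodes at each step:
combine be(3), ka(4) → 7
combine 7, ga(9) → 16
combine de(12), ze(15) → 27
combine 16, 27 → 43
combine et(37), 43 → 80
The first pair merged (be, ka) ends up deepest, at depth 4.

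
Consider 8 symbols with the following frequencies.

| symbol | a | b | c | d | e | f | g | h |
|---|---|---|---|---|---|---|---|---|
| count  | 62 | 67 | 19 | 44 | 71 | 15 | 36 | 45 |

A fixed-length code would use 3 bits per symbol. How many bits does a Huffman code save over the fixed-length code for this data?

Fixed-length: 3 bits × 359 symbols = 1077 bits.
Huffman merges:
merge f(15) and c(19): 34
merge 34 and g(36): 70
merge d(44) and h(45): 89
merge a(62) and b(67): 129
merge 70 and e(71): 141
merge 89 and 129: 218
merge 141 and 218: 359
Huffman total = 34 + 70 + 89 + 129 + 141 + 218 + 359 = 1040 bits.
Saving = 1077 − 1040 = 37 bits.

37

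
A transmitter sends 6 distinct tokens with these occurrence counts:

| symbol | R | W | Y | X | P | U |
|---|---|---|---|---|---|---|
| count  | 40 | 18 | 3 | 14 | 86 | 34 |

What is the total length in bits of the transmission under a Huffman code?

Greedily combine the two least-frequent nodes:
merge Y(3) and X(14): 17
merge 17 and W(18): 35
merge U(34) and 35: 69
merge R(40) and 69: 109
merge P(86) and 109: 195
Each symbol's bit-cost is frequency × depth; summing gives 425 bits (equivalently 17 + 35 + 69 + 109 + 195).

425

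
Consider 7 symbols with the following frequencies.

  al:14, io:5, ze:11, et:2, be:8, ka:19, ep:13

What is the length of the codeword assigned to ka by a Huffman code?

Build the tree from the bottom:
combine et(2), io(5) → 7
combine 7, be(8) → 15
combine ze(11), ep(13) → 24
combine al(14), 15 → 29
combine ka(19), 24 → 43
combine 29, 43 → 72
ka sits 2 levels below the root, so its codeword is 2 bits.

2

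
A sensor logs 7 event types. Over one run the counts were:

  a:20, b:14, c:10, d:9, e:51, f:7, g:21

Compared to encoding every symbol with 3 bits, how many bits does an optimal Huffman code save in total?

62

Fixed-length: 3 bits × 132 symbols = 396 bits.
Huffman merges:
combine f(7), d(9) → 16
combine c(10), b(14) → 24
combine 16, a(20) → 36
combine g(21), 24 → 45
combine 36, 45 → 81
combine e(51), 81 → 132
Huffman total = 16 + 24 + 36 + 45 + 81 + 132 = 334 bits.
Saving = 396 − 334 = 62 bits.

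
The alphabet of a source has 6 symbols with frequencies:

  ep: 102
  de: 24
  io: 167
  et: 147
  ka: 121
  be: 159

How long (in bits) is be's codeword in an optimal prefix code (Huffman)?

Repeatedly merge the two smallest:
merge de(24) and ep(102): 126
merge ka(121) and 126: 247
merge et(147) and be(159): 306
merge io(167) and 247: 414
merge 306 and 414: 720
be sits 2 levels below the root, so its codeword is 2 bits.

2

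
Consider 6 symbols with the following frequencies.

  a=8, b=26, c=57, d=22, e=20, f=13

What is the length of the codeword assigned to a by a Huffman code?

Repeatedly merge the two smallest:
combine a(8), f(13) → 21
combine e(20), 21 → 41
combine d(22), b(26) → 48
combine 41, 48 → 89
combine c(57), 89 → 146
a's leaf is at depth 4, giving a 4-bit codeword.

4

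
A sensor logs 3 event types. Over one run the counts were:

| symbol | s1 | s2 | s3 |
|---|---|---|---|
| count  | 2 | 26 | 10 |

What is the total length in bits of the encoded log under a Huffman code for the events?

50

Merge the two smallest weights repeatedly:
combine s1(2), s3(10) → 12
combine 12, s2(26) → 38
Each symbol's bit-cost is frequency × depth; summing gives 50 bits (equivalently 12 + 38).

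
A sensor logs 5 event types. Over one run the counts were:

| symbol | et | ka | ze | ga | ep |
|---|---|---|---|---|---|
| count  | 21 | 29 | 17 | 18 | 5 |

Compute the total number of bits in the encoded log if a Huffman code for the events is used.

Greedily combine the two least-frequent nodes:
combine ep(5), ze(17) → 22
combine ga(18), et(21) → 39
combine 22, ka(29) → 51
combine 39, 51 → 90
The encoded length is the sum of every internal node's weight: 22 + 39 + 51 + 90 = 202 bits.

202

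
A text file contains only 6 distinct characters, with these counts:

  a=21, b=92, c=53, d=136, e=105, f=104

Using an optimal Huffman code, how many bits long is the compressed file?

Merge the two smallest weights repeatedly:
merge a(21) and c(53): 74
merge 74 and b(92): 166
merge f(104) and e(105): 209
merge d(136) and 166: 302
merge 209 and 302: 511
Total encoded bits = sum of merged weights = 74 + 166 + 209 + 302 + 511 = 1262.

1262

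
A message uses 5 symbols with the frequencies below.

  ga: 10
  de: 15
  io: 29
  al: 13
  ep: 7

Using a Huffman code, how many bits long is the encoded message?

164

Merge the two smallest weights repeatedly:
ep(7) + ga(10) → 17
al(13) + de(15) → 28
17 + 28 → 45
io(29) + 45 → 74
The encoded length is the sum of every internal node's weight: 17 + 28 + 45 + 74 = 164 bits.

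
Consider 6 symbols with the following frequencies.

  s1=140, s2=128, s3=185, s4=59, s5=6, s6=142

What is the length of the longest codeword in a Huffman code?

4

Merge the two lowest-weight nodes at each step:
combine s5(6), s4(59) → 65
combine 65, s2(128) → 193
combine s1(140), s6(142) → 282
combine s3(185), 193 → 378
combine 282, 378 → 660
The first pair merged (s5, s4) ends up deepest, at depth 4.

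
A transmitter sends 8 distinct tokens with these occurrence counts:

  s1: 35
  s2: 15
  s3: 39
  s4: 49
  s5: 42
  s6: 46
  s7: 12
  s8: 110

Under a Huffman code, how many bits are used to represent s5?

Build the tree from the bottom:
s7(12) + s2(15) → 27
27 + s1(35) → 62
s3(39) + s5(42) → 81
s6(46) + s4(49) → 95
62 + 81 → 143
95 + s8(110) → 205
143 + 205 → 348
The subtree containing s5 is merged 3 times, so code length = 3.

3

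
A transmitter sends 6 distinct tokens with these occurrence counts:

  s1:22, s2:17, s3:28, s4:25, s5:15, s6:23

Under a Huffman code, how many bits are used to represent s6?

3

Huffman merges, smallest pair first:
merge s5(15) and s2(17): 32
merge s1(22) and s6(23): 45
merge s4(25) and s3(28): 53
merge 32 and 45: 77
merge 53 and 77: 130
s6 sits 3 levels below the root, so its codeword is 3 bits.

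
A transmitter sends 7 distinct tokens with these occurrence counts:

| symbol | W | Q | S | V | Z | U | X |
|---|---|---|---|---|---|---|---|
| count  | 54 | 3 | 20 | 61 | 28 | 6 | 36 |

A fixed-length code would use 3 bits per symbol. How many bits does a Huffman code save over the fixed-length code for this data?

113

Fixed-length: 3 bits × 208 symbols = 624 bits.
Huffman merges:
Q(3) + U(6) → 9
9 + S(20) → 29
Z(28) + 29 → 57
X(36) + W(54) → 90
57 + V(61) → 118
90 + 118 → 208
Huffman total = 9 + 29 + 57 + 90 + 118 + 208 = 511 bits.
Saving = 624 − 511 = 113 bits.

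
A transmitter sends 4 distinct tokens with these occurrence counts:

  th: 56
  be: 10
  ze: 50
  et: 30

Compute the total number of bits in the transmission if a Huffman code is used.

Merge the two smallest weights repeatedly:
be(10) + et(30) → 40
40 + ze(50) → 90
th(56) + 90 → 146
Each symbol's bit-cost is frequency × depth; summing gives 276 bits (equivalently 40 + 90 + 146).

276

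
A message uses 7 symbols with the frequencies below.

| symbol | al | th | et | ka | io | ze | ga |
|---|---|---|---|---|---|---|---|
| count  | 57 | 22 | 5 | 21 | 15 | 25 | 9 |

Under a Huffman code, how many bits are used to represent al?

1

Build the tree from the bottom:
combine et(5), ga(9) → 14
combine 14, io(15) → 29
combine ka(21), th(22) → 43
combine ze(25), 29 → 54
combine 43, 54 → 97
combine al(57), 97 → 154
al sits one level below the root: a 1-bit codeword.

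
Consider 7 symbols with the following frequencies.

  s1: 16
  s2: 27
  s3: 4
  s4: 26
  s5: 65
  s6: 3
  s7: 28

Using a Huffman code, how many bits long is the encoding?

Merge the two smallest weights repeatedly:
combine s6(3), s3(4) → 7
combine 7, s1(16) → 23
combine 23, s4(26) → 49
combine s2(27), s7(28) → 55
combine 49, 55 → 104
combine s5(65), 104 → 169
Each symbol's bit-cost is frequency × depth; summing gives 407 bits (equivalently 7 + 23 + 49 + 55 + 104 + 169).

407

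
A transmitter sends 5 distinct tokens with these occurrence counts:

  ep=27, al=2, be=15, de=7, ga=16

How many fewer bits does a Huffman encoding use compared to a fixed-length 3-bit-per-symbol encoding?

61

Fixed-length: 3 bits × 67 symbols = 201 bits.
Huffman merges:
al(2) + de(7) → 9
9 + be(15) → 24
ga(16) + 24 → 40
ep(27) + 40 → 67
Huffman total = 9 + 24 + 40 + 67 = 140 bits.
Saving = 201 − 140 = 61 bits.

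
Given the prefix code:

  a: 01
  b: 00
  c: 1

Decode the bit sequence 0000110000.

Read left to right; each codeword is recognised as soon as it completes (prefix code):
  00→b | 00→b | 1→c | 1→c | 00→b | 00→b
Decoded message: bbccbb

bbccbb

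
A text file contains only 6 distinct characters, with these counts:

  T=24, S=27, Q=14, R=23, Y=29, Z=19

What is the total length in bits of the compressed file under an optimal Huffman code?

352

Merge the two smallest weights repeatedly:
Q(14) + Z(19) → 33
R(23) + T(24) → 47
S(27) + Y(29) → 56
33 + 47 → 80
56 + 80 → 136
Total encoded bits = sum of merged weights = 33 + 47 + 56 + 80 + 136 = 352.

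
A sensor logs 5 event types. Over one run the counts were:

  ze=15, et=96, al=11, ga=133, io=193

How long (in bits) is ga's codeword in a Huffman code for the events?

2

Huffman merges, smallest pair first:
merge al(11) and ze(15): 26
merge 26 and et(96): 122
merge 122 and ga(133): 255
merge io(193) and 255: 448
The subtree containing ga is merged 2 times, so code length = 2.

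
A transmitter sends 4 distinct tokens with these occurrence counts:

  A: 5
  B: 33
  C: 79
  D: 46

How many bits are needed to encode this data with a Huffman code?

Merge the two smallest weights repeatedly:
merge A(5) and B(33): 38
merge 38 and D(46): 84
merge C(79) and 84: 163
Each symbol's bit-cost is frequency × depth; summing gives 285 bits (equivalently 38 + 84 + 163).

285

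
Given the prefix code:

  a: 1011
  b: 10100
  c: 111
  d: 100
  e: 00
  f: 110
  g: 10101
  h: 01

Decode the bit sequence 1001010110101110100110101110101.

dggfdfag

Read left to right; each codeword is recognised as soon as it completes (prefix code):
  100→d | 10101→g | 10101→g | 110→f | 100→d | 110→f | 1011→a | 10101→g
Decoded message: dggfdfag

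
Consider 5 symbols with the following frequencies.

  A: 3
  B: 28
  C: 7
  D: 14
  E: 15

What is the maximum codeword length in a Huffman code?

4

Merge the two lowest-weight nodes at each step:
A(3) + C(7) → 10
10 + D(14) → 24
E(15) + 24 → 39
B(28) + 39 → 67
Maximum depth reached is 4.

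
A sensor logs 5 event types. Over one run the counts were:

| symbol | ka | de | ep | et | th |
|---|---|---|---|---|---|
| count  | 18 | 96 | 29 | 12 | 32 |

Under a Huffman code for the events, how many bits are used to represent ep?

3

Build the tree from the bottom:
combine et(12), ka(18) → 30
combine ep(29), 30 → 59
combine th(32), 59 → 91
combine 91, de(96) → 187
ep's leaf is at depth 3, giving a 3-bit codeword.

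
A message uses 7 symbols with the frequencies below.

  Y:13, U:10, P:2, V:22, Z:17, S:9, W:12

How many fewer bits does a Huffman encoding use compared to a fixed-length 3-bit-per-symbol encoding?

Fixed-length: 3 bits × 85 symbols = 255 bits.
Huffman merges:
combine P(2), S(9) → 11
combine U(10), 11 → 21
combine W(12), Y(13) → 25
combine Z(17), 21 → 38
combine V(22), 25 → 47
combine 38, 47 → 85
Huffman total = 11 + 21 + 25 + 38 + 47 + 85 = 227 bits.
Saving = 255 − 227 = 28 bits.

28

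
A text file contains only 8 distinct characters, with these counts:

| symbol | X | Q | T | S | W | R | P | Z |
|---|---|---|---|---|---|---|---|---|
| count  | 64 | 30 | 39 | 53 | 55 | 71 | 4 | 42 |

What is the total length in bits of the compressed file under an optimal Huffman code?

1037

Greedily combine the two least-frequent nodes:
combine P(4), Q(30) → 34
combine 34, T(39) → 73
combine Z(42), S(53) → 95
combine W(55), X(64) → 119
combine R(71), 73 → 144
combine 95, 119 → 214
combine 144, 214 → 358
Total encoded bits = sum of merged weights = 34 + 73 + 95 + 119 + 144 + 214 + 358 = 1037.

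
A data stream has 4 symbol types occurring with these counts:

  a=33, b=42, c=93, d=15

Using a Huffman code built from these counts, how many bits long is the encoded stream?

321

Greedily combine the two least-frequent nodes:
d(15) + a(33) → 48
b(42) + 48 → 90
90 + c(93) → 183
Total encoded bits = sum of merged weights = 48 + 90 + 183 = 321.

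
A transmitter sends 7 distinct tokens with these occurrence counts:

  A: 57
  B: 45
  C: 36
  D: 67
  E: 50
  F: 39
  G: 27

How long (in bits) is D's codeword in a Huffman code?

2

Build the tree from the bottom:
combine G(27), C(36) → 63
combine F(39), B(45) → 84
combine E(50), A(57) → 107
combine 63, D(67) → 130
combine 84, 107 → 191
combine 130, 191 → 321
D's leaf is at depth 2, giving a 2-bit codeword.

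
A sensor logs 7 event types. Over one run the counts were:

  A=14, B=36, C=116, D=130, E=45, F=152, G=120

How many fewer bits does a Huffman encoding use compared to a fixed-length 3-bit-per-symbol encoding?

257

Fixed-length: 3 bits × 613 symbols = 1839 bits.
Huffman merges:
merge A(14) and B(36): 50
merge E(45) and 50: 95
merge 95 and C(116): 211
merge G(120) and D(130): 250
merge F(152) and 211: 363
merge 250 and 363: 613
Huffman total = 50 + 95 + 211 + 250 + 363 + 613 = 1582 bits.
Saving = 1839 − 1582 = 257 bits.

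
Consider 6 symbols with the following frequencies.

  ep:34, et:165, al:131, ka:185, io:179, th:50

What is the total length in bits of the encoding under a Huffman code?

Merge the two smallest weights repeatedly:
ep(34) + th(50) → 84
84 + al(131) → 215
et(165) + io(179) → 344
ka(185) + 215 → 400
344 + 400 → 744
Each symbol's bit-cost is frequency × depth; summing gives 1787 bits (equivalently 84 + 215 + 344 + 400 + 744).

1787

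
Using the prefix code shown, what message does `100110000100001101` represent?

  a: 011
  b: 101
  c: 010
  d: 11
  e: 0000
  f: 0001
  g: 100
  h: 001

Read left to right; each codeword is recognised as soon as it completes (prefix code):
  100→g | 11→d | 0000→e | 100→g | 001→h | 101→b
Decoded message: gdeghb

gdeghb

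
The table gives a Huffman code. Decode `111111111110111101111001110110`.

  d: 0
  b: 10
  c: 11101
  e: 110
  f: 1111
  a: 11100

Read left to right; each codeword is recognised as soon as it completes (prefix code):
  1111→f | 1111→f | 11101→c | 11101→c | 11100→a | 11101→c | 10→b
Decoded message: ffccacb

ffccacb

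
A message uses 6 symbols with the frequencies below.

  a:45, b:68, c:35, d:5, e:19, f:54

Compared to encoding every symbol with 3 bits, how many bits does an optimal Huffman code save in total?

143

Fixed-length: 3 bits × 226 symbols = 678 bits.
Huffman merges:
merge d(5) and e(19): 24
merge 24 and c(35): 59
merge a(45) and f(54): 99
merge 59 and b(68): 127
merge 99 and 127: 226
Huffman total = 24 + 59 + 99 + 127 + 226 = 535 bits.
Saving = 678 − 535 = 143 bits.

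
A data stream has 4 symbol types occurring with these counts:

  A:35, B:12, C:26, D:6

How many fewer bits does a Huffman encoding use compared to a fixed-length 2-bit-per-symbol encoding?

17

Fixed-length: 2 bits × 79 symbols = 158 bits.
Huffman merges:
D(6) + B(12) → 18
18 + C(26) → 44
A(35) + 44 → 79
Huffman total = 18 + 44 + 79 = 141 bits.
Saving = 158 − 141 = 17 bits.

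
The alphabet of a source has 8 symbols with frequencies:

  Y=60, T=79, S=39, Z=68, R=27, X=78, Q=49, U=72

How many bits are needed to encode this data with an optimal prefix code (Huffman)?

1403

Merge the two smallest weights repeatedly:
R(27) + S(39) → 66
Q(49) + Y(60) → 109
66 + Z(68) → 134
U(72) + X(78) → 150
T(79) + 109 → 188
134 + 150 → 284
188 + 284 → 472
Each symbol's bit-cost is frequency × depth; summing gives 1403 bits (equivalently 66 + 109 + 134 + 150 + 188 + 284 + 472).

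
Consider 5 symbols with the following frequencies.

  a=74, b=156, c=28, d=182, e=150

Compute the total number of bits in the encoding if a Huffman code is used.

Build the Huffman tree bottom-up:
c(28) + a(74) → 102
102 + e(150) → 252
b(156) + d(182) → 338
252 + 338 → 590
Total encoded bits = sum of merged weights = 102 + 252 + 338 + 590 = 1282.

1282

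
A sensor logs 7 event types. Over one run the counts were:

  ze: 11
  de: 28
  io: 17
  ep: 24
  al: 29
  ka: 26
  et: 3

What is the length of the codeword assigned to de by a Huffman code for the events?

2

Build the tree from the bottom:
combine et(3), ze(11) → 14
combine 14, io(17) → 31
combine ep(24), ka(26) → 50
combine de(28), al(29) → 57
combine 31, 50 → 81
combine 57, 81 → 138
de sits 2 levels below the root, so its codeword is 2 bits.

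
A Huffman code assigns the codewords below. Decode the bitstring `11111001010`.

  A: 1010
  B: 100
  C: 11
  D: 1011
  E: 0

Read left to right; each codeword is recognised as soon as it completes (prefix code):
  11→C | 11→C | 100→B | 1010→A
Decoded message: CCBA

CCBA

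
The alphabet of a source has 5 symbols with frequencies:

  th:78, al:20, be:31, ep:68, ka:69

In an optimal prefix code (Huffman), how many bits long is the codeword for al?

Huffman merges, smallest pair first:
merge al(20) and be(31): 51
merge 51 and ep(68): 119
merge ka(69) and th(78): 147
merge 119 and 147: 266
The subtree containing al is merged 3 times, so code length = 3.

3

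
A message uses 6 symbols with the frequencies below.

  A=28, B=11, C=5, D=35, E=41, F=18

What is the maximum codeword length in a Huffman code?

Merge the two lowest-weight nodes at each step:
C(5) + B(11) → 16
16 + F(18) → 34
A(28) + 34 → 62
D(35) + E(41) → 76
62 + 76 → 138
The rarest symbols sit at the bottom; the longest codeword is 4 bits.

4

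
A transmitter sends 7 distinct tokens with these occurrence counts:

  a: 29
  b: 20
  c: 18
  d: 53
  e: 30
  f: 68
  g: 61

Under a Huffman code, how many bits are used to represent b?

Repeatedly merge the two smallest:
merge c(18) and b(20): 38
merge a(29) and e(30): 59
merge 38 and d(53): 91
merge 59 and g(61): 120
merge f(68) and 91: 159
merge 120 and 159: 279
b's leaf is at depth 4, giving a 4-bit codeword.

4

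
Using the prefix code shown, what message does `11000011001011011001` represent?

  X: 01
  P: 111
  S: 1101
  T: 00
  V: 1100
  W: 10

VTVWSWX

Read left to right; each codeword is recognised as soon as it completes (prefix code):
  1100→V | 00→T | 1100→V | 10→W | 1101→S | 10→W | 01→X
Decoded message: VTVWSWX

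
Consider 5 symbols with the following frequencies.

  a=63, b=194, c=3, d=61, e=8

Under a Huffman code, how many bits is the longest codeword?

4

Merge the two lowest-weight nodes at each step:
combine c(3), e(8) → 11
combine 11, d(61) → 72
combine a(63), 72 → 135
combine 135, b(194) → 329
The rarest symbols sit at the bottom; the longest codeword is 4 bits.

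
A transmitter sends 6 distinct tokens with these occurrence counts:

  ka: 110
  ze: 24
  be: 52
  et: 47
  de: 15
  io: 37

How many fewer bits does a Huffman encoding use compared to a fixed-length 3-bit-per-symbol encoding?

Fixed-length: 3 bits × 285 symbols = 855 bits.
Huffman merges:
merge de(15) and ze(24): 39
merge io(37) and 39: 76
merge et(47) and be(52): 99
merge 76 and 99: 175
merge ka(110) and 175: 285
Huffman total = 39 + 76 + 99 + 175 + 285 = 674 bits.
Saving = 855 − 674 = 181 bits.

181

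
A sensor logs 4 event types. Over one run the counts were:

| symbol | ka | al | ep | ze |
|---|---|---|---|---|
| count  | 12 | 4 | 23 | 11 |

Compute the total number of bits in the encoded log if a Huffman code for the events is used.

92

Greedily combine the two least-frequent nodes:
combine al(4), ze(11) → 15
combine ka(12), 15 → 27
combine ep(23), 27 → 50
The encoded length is the sum of every internal node's weight: 15 + 27 + 50 = 92 bits.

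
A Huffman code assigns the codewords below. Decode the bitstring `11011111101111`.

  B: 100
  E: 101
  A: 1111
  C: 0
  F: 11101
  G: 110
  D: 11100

GAGA

Read left to right; each codeword is recognised as soon as it completes (prefix code):
  110→G | 1111→A | 110→G | 1111→A
Decoded message: GAGA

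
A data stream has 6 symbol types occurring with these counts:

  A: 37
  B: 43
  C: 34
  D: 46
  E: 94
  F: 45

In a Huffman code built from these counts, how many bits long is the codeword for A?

3

Repeatedly merge the two smallest:
combine C(34), A(37) → 71
combine B(43), F(45) → 88
combine D(46), 71 → 117
combine 88, E(94) → 182
combine 117, 182 → 299
A sits 3 levels below the root, so its codeword is 3 bits.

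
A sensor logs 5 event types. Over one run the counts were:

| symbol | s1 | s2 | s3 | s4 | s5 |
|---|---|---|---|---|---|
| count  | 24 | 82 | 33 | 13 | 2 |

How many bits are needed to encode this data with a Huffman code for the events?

Merge the two smallest weights repeatedly:
s5(2) + s4(13) → 15
15 + s1(24) → 39
s3(33) + 39 → 72
72 + s2(82) → 154
Each symbol's bit-cost is frequency × depth; summing gives 280 bits (equivalently 15 + 39 + 72 + 154).

280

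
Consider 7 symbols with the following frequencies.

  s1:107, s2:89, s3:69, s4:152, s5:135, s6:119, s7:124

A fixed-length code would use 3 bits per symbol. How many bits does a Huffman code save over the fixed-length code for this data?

152

Fixed-length: 3 bits × 795 symbols = 2385 bits.
Huffman merges:
s3(69) + s2(89) → 158
s1(107) + s6(119) → 226
s7(124) + s5(135) → 259
s4(152) + 158 → 310
226 + 259 → 485
310 + 485 → 795
Huffman total = 158 + 226 + 259 + 310 + 485 + 795 = 2233 bits.
Saving = 2385 − 2233 = 152 bits.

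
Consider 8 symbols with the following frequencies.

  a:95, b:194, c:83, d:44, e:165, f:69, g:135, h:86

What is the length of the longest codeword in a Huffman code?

Merge the two lowest-weight nodes at each step:
d(44) + f(69) → 113
c(83) + h(86) → 169
a(95) + 113 → 208
g(135) + e(165) → 300
169 + b(194) → 363
208 + 300 → 508
363 + 508 → 871
The rarest symbols sit at the bottom; the longest codeword is 4 bits.

4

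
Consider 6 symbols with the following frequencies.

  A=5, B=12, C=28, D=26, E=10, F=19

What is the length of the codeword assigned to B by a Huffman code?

3

Huffman merges, smallest pair first:
merge A(5) and E(10): 15
merge B(12) and 15: 27
merge F(19) and D(26): 45
merge 27 and C(28): 55
merge 45 and 55: 100
B's leaf is at depth 3, giving a 3-bit codeword.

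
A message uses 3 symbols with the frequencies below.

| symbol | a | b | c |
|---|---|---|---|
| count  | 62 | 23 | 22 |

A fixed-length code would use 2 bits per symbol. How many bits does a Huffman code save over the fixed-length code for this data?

62

Fixed-length: 2 bits × 107 symbols = 214 bits.
Huffman merges:
c(22) + b(23) → 45
45 + a(62) → 107
Huffman total = 45 + 107 = 152 bits.
Saving = 214 − 152 = 62 bits.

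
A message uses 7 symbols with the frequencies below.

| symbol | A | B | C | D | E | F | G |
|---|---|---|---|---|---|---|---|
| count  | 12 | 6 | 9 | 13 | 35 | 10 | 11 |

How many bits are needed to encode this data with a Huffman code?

Merge the two smallest weights repeatedly:
merge B(6) and C(9): 15
merge F(10) and G(11): 21
merge A(12) and D(13): 25
merge 15 and 21: 36
merge 25 and E(35): 60
merge 36 and 60: 96
Each symbol's bit-cost is frequency × depth; summing gives 253 bits (equivalently 15 + 21 + 25 + 36 + 60 + 96).

253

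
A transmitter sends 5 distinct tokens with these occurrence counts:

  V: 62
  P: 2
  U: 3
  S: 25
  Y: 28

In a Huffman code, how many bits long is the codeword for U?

Repeatedly merge the two smallest:
P(2) + U(3) → 5
5 + S(25) → 30
Y(28) + 30 → 58
58 + V(62) → 120
U sits 4 levels below the root, so its codeword is 4 bits.

4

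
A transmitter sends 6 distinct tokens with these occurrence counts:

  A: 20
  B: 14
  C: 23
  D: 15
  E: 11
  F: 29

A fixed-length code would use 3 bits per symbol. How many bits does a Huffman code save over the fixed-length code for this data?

Fixed-length: 3 bits × 112 symbols = 336 bits.
Huffman merges:
E(11) + B(14) → 25
D(15) + A(20) → 35
C(23) + 25 → 48
F(29) + 35 → 64
48 + 64 → 112
Huffman total = 25 + 35 + 48 + 64 + 112 = 284 bits.
Saving = 336 − 284 = 52 bits.

52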